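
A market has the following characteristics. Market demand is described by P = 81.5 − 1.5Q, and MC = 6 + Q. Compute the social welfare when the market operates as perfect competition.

TS = 1140.05

Competitive equilibrium sets price equal to marginal cost: 81.5 − 1.5Q = 6 + Q, so Q = 30.2 and P = 36.2.
CS = ½·(81.5 − 36.2)·30.2 = 684.03; PS = (36.2·30.2 − 6·30.2 − ½·1·30.2²) = 456.02; TS = 1140.05.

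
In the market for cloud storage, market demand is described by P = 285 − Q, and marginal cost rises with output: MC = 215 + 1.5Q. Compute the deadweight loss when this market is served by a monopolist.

DWL = 80

Under competition P = MC: 285 − Q = 215 + 1.5Q ⇒ Q = 28, P = 257.
A monopolist chooses Q where MR = MC. MR = 285 − 2Q; setting this equal to 215 + 1.5Q gives Q = 20 and P = 265.
CS = ½·(285 − 257)·28 = 392; PS = (257·28 − 215·28 − ½·1.5·28²) = 588; TS = 980.
CS = ½·(285 − 265)·20 = 200; PS = (265·20 − 215·20 − ½·1.5·20²) = 700; TS = 900.
DWL = 980 − 900 = 80.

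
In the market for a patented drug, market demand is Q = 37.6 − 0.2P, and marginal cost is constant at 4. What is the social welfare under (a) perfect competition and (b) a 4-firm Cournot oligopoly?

Inverting demand: P = 188 − 5Q.
Under competition P = MC = 4, so Q = (188 − 4)/5 = 36.8.
CS = ½·(188 − 4)·36.8 = 3385.6; PS = (4 − 4)·36.8 = 0; TS = 3385.6.
With 4 symmetric Cournot firms, each firm's FOC gives 188 − 25q = 4, so q = 7.36, Q = 4·7.36 = 29.44, and P = 40.8.
CS = ½·(188 − 40.8)·29.44 = 2166.784; PS = (40.8 − 4)·29.44 = 1083.392; TS = 3250.176.

Competition: TS = 3385.6; Cournot: TS = 3250.176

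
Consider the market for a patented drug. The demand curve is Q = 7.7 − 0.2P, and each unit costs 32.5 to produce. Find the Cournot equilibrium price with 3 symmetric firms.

P = 34

Inverting demand: P = 38.5 − 5Q.
Cournot with 3 identical firms: the symmetric best-response condition is 38.5 − 20q = 32.5. Each firm produces q = 0.3, total output Q = 0.9, price P = 34.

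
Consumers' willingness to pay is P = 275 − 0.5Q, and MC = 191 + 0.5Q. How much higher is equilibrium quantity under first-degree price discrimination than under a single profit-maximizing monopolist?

Monopoly sets MR = MC: 275 − Q = 191 + 0.5Q ⇒ Q = 56, P = 275 − 0.5·56 = 247.
A perfectly discriminating monopolist sells every unit with P(Q) ≥ MC(Q), so output equals the competitive quantity Q = 84. Each buyer pays their reservation price, so CS = 0 and the firm captures all surplus.
Change in equilibrium quantity: 84 − 56 = 28.

Equilibrium quantity rises by 28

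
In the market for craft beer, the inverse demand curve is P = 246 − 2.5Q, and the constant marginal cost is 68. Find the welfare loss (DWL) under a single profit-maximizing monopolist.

Perfect competition: P = MC = 68, so 246 − 2.5Q = 68 and Q = 71.2.
Monopoly sets MR = MC: 246 − 5Q = 68 ⇒ Q = 35.6, P = 246 − 2.5·35.6 = 157.
DWL is the triangle between Q = 35.6 and Q = 71.2: ½·(71.2 − 35.6)·(157 − 68) = 1584.2.

DWL = 1584.2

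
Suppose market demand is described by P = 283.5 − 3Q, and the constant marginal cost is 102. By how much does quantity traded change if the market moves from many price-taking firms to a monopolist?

Q falls by 30.25

Perfect competition: P = MC = 102, so 283.5 − 3Q = 102 and Q = 60.5.
The monopolist equates marginal revenue to marginal cost: 283.5 − 6Q = 102, so Q = 30.25. From demand, P = 192.75.
Change in quantity traded: 30.25 − 60.5 = −30.25.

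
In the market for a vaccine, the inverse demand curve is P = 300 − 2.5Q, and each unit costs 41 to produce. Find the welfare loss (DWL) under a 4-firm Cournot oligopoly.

DWL = 536.648

Perfect competition: P = MC = 41, so 300 − 2.5Q = 41 and Q = 103.6.
In a 4-firm Cournot equilibrium, symmetry and the first-order condition give q = (300 − 41)/(12.5) = 20.72. So Q = 82.88 and P = 92.8.
DWL is the triangle between Q = 82.88 and Q = 103.6: ½·(103.6 − 82.88)·(92.8 − 41) = 536.648.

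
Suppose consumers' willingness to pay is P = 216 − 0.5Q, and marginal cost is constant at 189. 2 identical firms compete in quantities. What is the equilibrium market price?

With 2 symmetric Cournot firms, each firm's FOC gives 216 − 1.5q = 189, so q = 18, Q = 2·18 = 36, and P = 198.

P = 198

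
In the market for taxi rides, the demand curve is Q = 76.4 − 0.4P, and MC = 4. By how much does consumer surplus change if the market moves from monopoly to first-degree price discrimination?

Inverting demand: P = 191 − 2.5Q.
The monopolist equates marginal revenue to marginal cost: 191 − 5Q = 4, so Q = 37.4. From demand, P = 97.5.
CS = ½·(191 − 97.5)·37.4 = 1748.45.
A perfectly discriminating monopolist sells every unit with P(Q) ≥ MC(Q), so output equals the competitive quantity Q = 74.8. Each buyer pays their reservation price, so CS = 0 and the firm captures all surplus.
CS = 0.
Change in consumer surplus: 0 − 1748.45 = −1748.45.

Consumer surplus falls by 1748.45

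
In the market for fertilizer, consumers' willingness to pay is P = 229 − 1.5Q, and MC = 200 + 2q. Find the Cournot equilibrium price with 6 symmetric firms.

Cournot with 6 identical firms: the symmetric best-response condition is 229 − 10.5q = 200 + 2q. Each firm produces q = 2.32, total output Q = 13.92, price P = 208.12.

P = 208.12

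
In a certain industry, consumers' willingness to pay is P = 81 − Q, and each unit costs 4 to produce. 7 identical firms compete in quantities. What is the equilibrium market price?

P = 13.625

In a 7-firm Cournot equilibrium, symmetry and the first-order condition give q = (81 − 4)/(8) = 9.625. So Q = 67.375 and P = 13.625.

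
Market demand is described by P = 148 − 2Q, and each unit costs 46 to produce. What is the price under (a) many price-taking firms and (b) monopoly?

Competition: P = 46; Monopoly: P = 97

Competitive firms price at marginal cost: P = 46, giving Q = 51.
Monopoly sets MR = MC: 148 − 4Q = 46 ⇒ Q = 25.5, P = 148 − 2·25.5 = 97.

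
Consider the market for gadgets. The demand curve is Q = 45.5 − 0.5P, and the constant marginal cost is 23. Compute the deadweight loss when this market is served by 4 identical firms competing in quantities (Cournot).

DWL = 46.24

Inverting demand: P = 91 − 2Q.
Perfect competition: P = MC = 23, so 91 − 2Q = 23 and Q = 34.
Cournot with 4 identical firms: the symmetric best-response condition is 91 − 10q = 23. Each firm produces q = 6.8, total output Q = 27.2, price P = 36.6.
DWL is the triangle between Q = 27.2 and Q = 34: ½·(34 − 27.2)·(36.6 − 23) = 46.24.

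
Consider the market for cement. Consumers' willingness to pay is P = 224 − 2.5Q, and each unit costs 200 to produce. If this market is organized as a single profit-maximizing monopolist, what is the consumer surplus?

The monopolist equates marginal revenue to marginal cost: 224 − 5Q = 200, so Q = 4.8. From demand, P = 212.
CS = ½·(224 − 212)·4.8 = 28.8.

CS = 28.8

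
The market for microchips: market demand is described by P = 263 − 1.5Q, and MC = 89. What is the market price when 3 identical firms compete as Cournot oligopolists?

With 3 symmetric Cournot firms, each firm's FOC gives 263 − 6q = 89, so q = 29, Q = 3·29 = 87, and P = 132.5.

P = 132.5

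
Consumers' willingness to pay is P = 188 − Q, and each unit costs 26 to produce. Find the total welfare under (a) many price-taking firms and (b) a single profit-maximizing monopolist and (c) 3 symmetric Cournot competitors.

Competition: TS = 13122; Monopoly: TS = 9841.5; Cournot: TS = 12301.875

Under competition P = MC = 26, so Q = (188 − 26)/1 = 162.
CS = ½·(188 − 26)·162 = 13122; PS = (26 − 26)·162 = 0; TS = 13122.
A monopolist chooses Q where MR = MC. MR = 188 − 2Q; setting this equal to 26 gives Q = 81 and P = 107.
CS = ½·(188 − 107)·81 = 3280.5; PS = (107 − 26)·81 = 6561; TS = 9841.5.
With 3 symmetric Cournot firms, each firm's FOC gives 188 − 4q = 26, so q = 40.5, Q = 3·40.5 = 121.5, and P = 66.5.
CS = ½·(188 − 66.5)·121.5 = 7381.125; PS = (66.5 − 26)·121.5 = 4920.75; TS = 12301.875.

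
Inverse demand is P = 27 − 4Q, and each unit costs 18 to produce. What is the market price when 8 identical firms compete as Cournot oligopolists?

With 8 symmetric Cournot firms, each firm's FOC gives 27 − 36q = 18, so q = 0.25, Q = 8·0.25 = 2, and P = 19.

P = 19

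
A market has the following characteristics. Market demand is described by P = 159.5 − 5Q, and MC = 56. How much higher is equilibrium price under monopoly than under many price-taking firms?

Equilibrium price rises by 51.75

Under competition P = MC = 56, so Q = (159.5 − 56)/5 = 20.7.
A monopolist chooses Q where MR = MC. MR = 159.5 − 10Q; setting this equal to 56 gives Q = 10.35 and P = 107.75.
Change in equilibrium price: 107.75 − 56 = 51.75.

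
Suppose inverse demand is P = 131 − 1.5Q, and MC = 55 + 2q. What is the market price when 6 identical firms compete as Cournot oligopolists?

P = 76.28

Cournot with 6 identical firms: the symmetric best-response condition is 131 − 10.5q = 55 + 2q. Each firm produces q = 6.08, total output Q = 36.48, price P = 76.28.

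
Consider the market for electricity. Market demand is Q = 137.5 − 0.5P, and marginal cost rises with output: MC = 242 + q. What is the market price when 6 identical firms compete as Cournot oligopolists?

Inverting demand: P = 275 − 2Q.
Cournot with 6 identical firms: the symmetric best-response condition is 275 − 14q = 242 + q. Each firm produces q = 2.2, total output Q = 13.2, price P = 248.6.

P = 248.6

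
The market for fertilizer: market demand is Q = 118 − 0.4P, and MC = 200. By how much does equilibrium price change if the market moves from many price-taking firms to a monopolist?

Inverting demand: P = 295 − 2.5Q.
Competitive firms price at marginal cost: P = 200, giving Q = 38.
Monopoly sets MR = MC: 295 − 5Q = 200 ⇒ Q = 19, P = 295 − 2.5·19 = 247.5.
Change in equilibrium price: 247.5 − 200 = 47.5.

P rises by 47.5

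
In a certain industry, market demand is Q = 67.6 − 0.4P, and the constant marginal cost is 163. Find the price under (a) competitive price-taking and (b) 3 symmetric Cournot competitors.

Competition: P = 163; Cournot: P = 164.5

Inverting demand: P = 169 − 2.5Q.
Perfect competition: P = MC = 163, so 169 − 2.5Q = 163 and Q = 2.4.
With 3 symmetric Cournot firms, each firm's FOC gives 169 − 10q = 163, so q = 0.6, Q = 3·0.6 = 1.8, and P = 164.5.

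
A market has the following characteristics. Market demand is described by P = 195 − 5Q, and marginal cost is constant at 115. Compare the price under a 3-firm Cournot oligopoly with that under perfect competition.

Cournot: P = 135; Competition: P = 115

With 3 symmetric Cournot firms, each firm's FOC gives 195 − 20q = 115, so q = 4, Q = 3·4 = 12, and P = 135.
Under competition P = MC = 115, so Q = (195 − 115)/5 = 16.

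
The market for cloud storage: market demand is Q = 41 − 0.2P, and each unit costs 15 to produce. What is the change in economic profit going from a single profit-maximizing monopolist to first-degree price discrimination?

Inverting demand: P = 205 − 5Q.
The monopolist equates marginal revenue to marginal cost: 205 − 10Q = 15, so Q = 19. From demand, P = 110.
Profit = (110 − 15)·19 = 1805.
A perfectly discriminating monopolist sells every unit with P(Q) ≥ MC(Q), so output equals the competitive quantity Q = 38. Each buyer pays their reservation price, so CS = 0 and the firm captures all surplus.
PS equals the full surplus area, 3610. Profit = 3610 = 3610.
Change in economic profit: 3610 − 1805 = 1805.

Economic profit rises by 1805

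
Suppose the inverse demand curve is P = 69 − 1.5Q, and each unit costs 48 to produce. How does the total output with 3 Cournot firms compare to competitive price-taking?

In a 3-firm Cournot equilibrium, symmetry and the first-order condition give q = (69 − 48)/(6) = 3.5. So Q = 10.5 and P = 53.25.
Competitive firms price at marginal cost: P = 48, giving Q = 14.

Cournot: Q = 10.5; Competition: Q = 14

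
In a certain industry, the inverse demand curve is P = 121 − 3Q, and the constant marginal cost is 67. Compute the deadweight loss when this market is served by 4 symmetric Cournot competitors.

Under competition P = MC = 67, so Q = (121 − 67)/3 = 18.
In a 4-firm Cournot equilibrium, symmetry and the first-order condition give q = (121 − 67)/(15) = 3.6. So Q = 14.4 and P = 77.8.
DWL is the triangle between Q = 14.4 and Q = 18: ½·(18 − 14.4)·(77.8 − 67) = 19.44.

DWL = 19.44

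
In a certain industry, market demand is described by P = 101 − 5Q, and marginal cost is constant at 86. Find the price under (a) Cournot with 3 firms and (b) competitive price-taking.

With 3 symmetric Cournot firms, each firm's FOC gives 101 − 20q = 86, so q = 0.75, Q = 3·0.75 = 2.25, and P = 89.75.
Under competition P = MC = 86, so Q = (101 − 86)/5 = 3.

Cournot: P = 89.75; Competition: P = 86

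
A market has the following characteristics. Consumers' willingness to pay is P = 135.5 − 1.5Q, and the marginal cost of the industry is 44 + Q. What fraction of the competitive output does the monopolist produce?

The monopolist equates marginal revenue to marginal cost: 135.5 − 3Q = 44 + Q, so Q = 22.875. From demand, P = 1619/16.
Competitive equilibrium sets price equal to marginal cost: 135.5 − 1.5Q = 44 + Q, so Q = 36.6 and P = 80.6.
Ratio Q_m/Q_c = 22.875/36.6 = 0.625.

Q_m/Q_c = 0.625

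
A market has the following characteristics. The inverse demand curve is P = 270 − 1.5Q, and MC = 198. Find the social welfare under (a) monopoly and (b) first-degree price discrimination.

Monopoly: TS = 1296; Perfect PD: TS = 1728

Monopoly sets MR = MC: 270 − 3Q = 198 ⇒ Q = 24, P = 270 − 1.5·24 = 234.
CS = ½·(270 − 234)·24 = 432; PS = (234 − 198)·24 = 864; TS = 1296.
A perfectly discriminating monopolist sells every unit with P(Q) ≥ MC(Q), so output equals the competitive quantity Q = 48. Each buyer pays their reservation price, so CS = 0 and the firm captures all surplus.
TS = 1728 (equal to competitive TS).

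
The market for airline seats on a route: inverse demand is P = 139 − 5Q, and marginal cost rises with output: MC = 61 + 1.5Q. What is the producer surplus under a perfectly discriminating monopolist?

PS = 468

With perfect price discrimination, output is the efficient level Q = 12 (where demand meets MC), but every buyer pays their willingness to pay: CS = 0 and PS = total surplus.
PS = ½·(139 − 61)·12 = 468.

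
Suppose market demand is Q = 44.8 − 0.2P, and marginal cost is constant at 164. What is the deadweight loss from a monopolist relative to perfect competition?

DWL = 90

Inverting demand: P = 224 − 5Q.
Competitive firms price at marginal cost: P = 164, giving Q = 12.
Monopoly sets MR = MC: 224 − 10Q = 164 ⇒ Q = 6, P = 224 − 5·6 = 194.
DWL is the triangle between Q = 6 and Q = 12: ½·(12 − 6)·(194 − 164) = 90.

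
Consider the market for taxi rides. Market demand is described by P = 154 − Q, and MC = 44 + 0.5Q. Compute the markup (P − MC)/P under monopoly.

A monopolist chooses Q where MR = MC. MR = 154 − 2Q; setting this equal to 44 + 0.5Q gives Q = 44 and P = 110.
Lerner index = (P − MC)/P = (110 − 66)/110 = 0.4.

Lerner index = 0.4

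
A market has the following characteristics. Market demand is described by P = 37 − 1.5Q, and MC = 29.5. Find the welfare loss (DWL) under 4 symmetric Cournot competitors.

Competitive firms price at marginal cost: P = 29.5, giving Q = 5.
Cournot with 4 identical firms: the symmetric best-response condition is 37 − 7.5q = 29.5. Each firm produces q = 1, total output Q = 4, price P = 31.
DWL is the triangle between Q = 4 and Q = 5: ½·(5 − 4)·(31 − 29.5) = 0.75.

DWL = 0.75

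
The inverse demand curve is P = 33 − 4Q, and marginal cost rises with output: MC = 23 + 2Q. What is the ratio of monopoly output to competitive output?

A monopolist chooses Q where MR = MC. MR = 33 − 8Q; setting this equal to 23 + 2Q gives Q = 1 and P = 29.
Under competition P = MC: 33 − 4Q = 23 + 2Q ⇒ Q = 5/3, P = 79/3.
Ratio Q_m/Q_c = 1/(5/3) = 0.6.

Q_m/Q_c = 0.6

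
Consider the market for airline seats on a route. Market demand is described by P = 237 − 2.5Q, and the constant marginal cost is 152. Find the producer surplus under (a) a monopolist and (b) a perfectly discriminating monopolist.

Monopoly: PS = 722.5; Perfect PD: PS = 1445

Monopoly sets MR = MC: 237 − 5Q = 152 ⇒ Q = 17, P = 237 − 2.5·17 = 194.5.
PS = (194.5 − 152)·17 = 722.5.
With perfect price discrimination, output is the efficient level Q = 34 (where demand meets MC), but every buyer pays their willingness to pay: CS = 0 and PS = total surplus.
PS = ½·(237 − 152)·34 = 1445.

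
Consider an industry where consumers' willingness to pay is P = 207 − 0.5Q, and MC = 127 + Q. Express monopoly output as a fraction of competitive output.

Q_m/Q_c = 0.75

A monopolist chooses Q where MR = MC. MR = 207 − Q; setting this equal to 127 + Q gives Q = 40 and P = 187.
Under competition P = MC: 207 − 0.5Q = 127 + Q ⇒ Q = 160/3, P = 541/3.
Ratio Q_m/Q_c = 40/(160/3) = 0.75.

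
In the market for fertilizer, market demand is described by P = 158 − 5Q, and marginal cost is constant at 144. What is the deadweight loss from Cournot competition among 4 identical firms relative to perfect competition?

Competitive firms price at marginal cost: P = 144, giving Q = 2.8.
In a 4-firm Cournot equilibrium, symmetry and the first-order condition give q = (158 − 144)/(25) = 0.56. So Q = 2.24 and P = 146.8.
DWL is the triangle between Q = 2.24 and Q = 2.8: ½·(2.8 − 2.24)·(146.8 − 144) = 0.784.

DWL = 0.784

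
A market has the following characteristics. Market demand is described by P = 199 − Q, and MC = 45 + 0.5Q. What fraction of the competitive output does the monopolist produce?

Q_m/Q_c = 0.6

A monopolist chooses Q where MR = MC. MR = 199 − 2Q; setting this equal to 45 + 0.5Q gives Q = 61.6 and P = 137.4.
Competitive equilibrium sets price equal to marginal cost: 199 − Q = 45 + 0.5Q, so Q = 308/3 and P = 289/3.
Ratio Q_m/Q_c = 61.6/(308/3) = 0.6.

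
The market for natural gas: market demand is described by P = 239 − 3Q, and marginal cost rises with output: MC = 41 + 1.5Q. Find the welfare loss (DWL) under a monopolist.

DWL = 696.96

Under competition P = MC: 239 − 3Q = 41 + 1.5Q ⇒ Q = 44, P = 107.
Monopoly sets MR = MC: 239 − 6Q = 41 + 1.5Q ⇒ Q = 26.4, P = 239 − 3·26.4 = 159.8.
CS = ½·(239 − 107)·44 = 2904; PS = (107·44 − 41·44 − ½·1.5·44²) = 1452; TS = 4356.
CS = ½·(239 − 159.8)·26.4 = 1045.44; PS = (159.8·26.4 − 41·26.4 − ½·1.5·26.4²) = 2613.6; TS = 3659.04.
DWL = 4356 − 3659.04 = 696.96.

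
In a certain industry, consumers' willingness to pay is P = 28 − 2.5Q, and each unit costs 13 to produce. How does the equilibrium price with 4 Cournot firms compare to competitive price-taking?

In a 4-firm Cournot equilibrium, symmetry and the first-order condition give q = (28 − 13)/(12.5) = 1.2. So Q = 4.8 and P = 16.
Competitive firms price at marginal cost: P = 13, giving Q = 6.

Cournot: P = 16; Competition: P = 13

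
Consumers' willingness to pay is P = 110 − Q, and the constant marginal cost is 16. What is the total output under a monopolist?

Monopoly sets MR = MC: 110 − 2Q = 16 ⇒ Q = 47, P = 110 − 47 = 63.

Q = 47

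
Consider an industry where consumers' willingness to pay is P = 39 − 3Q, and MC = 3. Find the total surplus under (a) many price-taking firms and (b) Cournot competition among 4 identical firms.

Competition: TS = 216; Cournot: TS = 207.36

Competitive firms price at marginal cost: P = 3, giving Q = 12.
CS = ½·(39 − 3)·12 = 216; PS = (3 − 3)·12 = 0; TS = 216.
Cournot with 4 identical firms: the symmetric best-response condition is 39 − 15q = 3. Each firm produces q = 2.4, total output Q = 9.6, price P = 10.2.
CS = ½·(39 − 10.2)·9.6 = 138.24; PS = (10.2 − 3)·9.6 = 69.12; TS = 207.36.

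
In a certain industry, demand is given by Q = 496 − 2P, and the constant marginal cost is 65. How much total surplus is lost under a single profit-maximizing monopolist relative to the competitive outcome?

Inverting demand: P = 248 − 0.5Q.
Under competition P = MC = 65, so Q = (248 − 65)/0.5 = 366.
A monopolist chooses Q where MR = MC. MR = 248 − Q; setting this equal to 65 gives Q = 183 and P = 156.5.
DWL is the triangle between Q = 183 and Q = 366: ½·(366 − 183)·(156.5 − 65) = 8372.25.

DWL = 8372.25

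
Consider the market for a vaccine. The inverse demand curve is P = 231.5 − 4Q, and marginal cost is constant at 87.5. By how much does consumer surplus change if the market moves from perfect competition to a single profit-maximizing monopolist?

Consumer surplus falls by 1944

Under competition P = MC = 87.5, so Q = (231.5 − 87.5)/4 = 36.
CS = ½·(231.5 − 87.5)·36 = 2592.
The monopolist equates marginal revenue to marginal cost: 231.5 − 8Q = 87.5, so Q = 18. From demand, P = 159.5.
CS = ½·(231.5 − 159.5)·18 = 648.
Change in consumer surplus: 648 − 2592 = −1944.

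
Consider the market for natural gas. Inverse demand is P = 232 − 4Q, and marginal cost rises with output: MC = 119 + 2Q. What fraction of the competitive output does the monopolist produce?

Q_m/Q_c = 0.6

Monopoly sets MR = MC: 232 − 8Q = 119 + 2Q ⇒ Q = 11.3, P = 232 − 4·11.3 = 186.8.
Competitive equilibrium sets price equal to marginal cost: 232 − 4Q = 119 + 2Q, so Q = 113/6 and P = 470/3.
Ratio Q_m/Q_c = 11.3/(113/6) = 0.6.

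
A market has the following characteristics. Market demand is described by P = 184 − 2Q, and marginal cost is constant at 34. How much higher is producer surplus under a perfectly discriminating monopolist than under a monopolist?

Monopoly sets MR = MC: 184 − 4Q = 34 ⇒ Q = 37.5, P = 184 − 2·37.5 = 109.
PS = (109 − 34)·37.5 = 2812.5.
Under first-degree price discrimination the firm charges each unit its demand price and produces up to where P = MC, i.e. Q = 75. Consumer surplus is zero; producer surplus equals total surplus.
PS = ½·(184 − 34)·75 = 5625.
Change in producer surplus: 5625 − 2812.5 = 2812.5.

Producer surplus rises by 2812.5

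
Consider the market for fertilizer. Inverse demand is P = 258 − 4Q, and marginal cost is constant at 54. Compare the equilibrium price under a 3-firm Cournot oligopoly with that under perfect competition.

Cournot: P = 105; Competition: P = 54

With 3 symmetric Cournot firms, each firm's FOC gives 258 − 16q = 54, so q = 12.75, Q = 3·12.75 = 38.25, and P = 105.
Competitive firms price at marginal cost: P = 54, giving Q = 51.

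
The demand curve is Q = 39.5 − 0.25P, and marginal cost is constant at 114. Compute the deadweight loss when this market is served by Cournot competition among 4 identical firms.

Inverting demand: P = 158 − 4Q.
Competitive firms price at marginal cost: P = 114, giving Q = 11.
With 4 symmetric Cournot firms, each firm's FOC gives 158 − 20q = 114, so q = 2.2, Q = 4·2.2 = 8.8, and P = 122.8.
DWL is the triangle between Q = 8.8 and Q = 11: ½·(11 − 8.8)·(122.8 − 114) = 9.68.

DWL = 9.68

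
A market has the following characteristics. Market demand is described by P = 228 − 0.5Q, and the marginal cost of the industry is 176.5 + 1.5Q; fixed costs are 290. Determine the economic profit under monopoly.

The monopolist equates marginal revenue to marginal cost: 228 − Q = 176.5 + 1.5Q, so Q = 20.6. From demand, P = 217.7.
Profit = 217.7·20.6 − (176.5·20.6 + ½·1.5·20.6²) − 290 = 240.45.

Profit = 240.45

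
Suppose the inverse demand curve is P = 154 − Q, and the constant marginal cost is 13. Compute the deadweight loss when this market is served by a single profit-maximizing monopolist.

Competitive firms price at marginal cost: P = 13, giving Q = 141.
Monopoly sets MR = MC: 154 − 2Q = 13 ⇒ Q = 70.5, P = 154 − 70.5 = 83.5.
DWL is the triangle between Q = 70.5 and Q = 141: ½·(141 − 70.5)·(83.5 − 13) = 2485.125.

DWL = 2485.125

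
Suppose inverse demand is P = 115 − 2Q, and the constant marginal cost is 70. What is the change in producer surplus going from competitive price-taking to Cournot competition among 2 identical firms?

Producer surplus rises by 225

Perfect competition: P = MC = 70, so 115 − 2Q = 70 and Q = 22.5.
PS = (70 − 70)·22.5 = 0.
Cournot with 2 identical firms: the symmetric best-response condition is 115 − 6q = 70. Each firm produces q = 7.5, total output Q = 15, price P = 85.
PS = (85 − 70)·15 = 225.
Change in producer surplus: 225 − 0 = 225.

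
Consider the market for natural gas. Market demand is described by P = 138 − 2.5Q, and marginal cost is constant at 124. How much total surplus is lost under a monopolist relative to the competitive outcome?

Under competition P = MC = 124, so Q = (138 − 124)/2.5 = 5.6.
The monopolist equates marginal revenue to marginal cost: 138 − 5Q = 124, so Q = 2.8. From demand, P = 131.
DWL is the triangle between Q = 2.8 and Q = 5.6: ½·(5.6 − 2.8)·(131 − 124) = 9.8.

DWL = 9.8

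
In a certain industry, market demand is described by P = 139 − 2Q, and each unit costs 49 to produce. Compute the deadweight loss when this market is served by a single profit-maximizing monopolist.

Competitive firms price at marginal cost: P = 49, giving Q = 45.
Monopoly sets MR = MC: 139 − 4Q = 49 ⇒ Q = 22.5, P = 139 − 2·22.5 = 94.
DWL is the triangle between Q = 22.5 and Q = 45: ½·(45 − 22.5)·(94 − 49) = 506.25.

DWL = 506.25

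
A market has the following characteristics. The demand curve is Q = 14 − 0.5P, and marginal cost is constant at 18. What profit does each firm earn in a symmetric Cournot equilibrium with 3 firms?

Inverting demand: P = 28 − 2Q.
Cournot with 3 identical firms: the symmetric best-response condition is 28 − 8q = 18. Each firm produces q = 1.25, total output Q = 3.75, price P = 20.5.
Each firm's profit = (20.5 − 18)·1.25 = 3.125.

π_i = 3.125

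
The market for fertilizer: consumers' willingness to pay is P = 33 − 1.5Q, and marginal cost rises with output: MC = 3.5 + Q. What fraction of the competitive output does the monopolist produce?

Q_m/Q_c = 0.625

A monopolist chooses Q where MR = MC. MR = 33 − 3Q; setting this equal to 3.5 + Q gives Q = 7.375 and P = 351/16.
Competitive equilibrium sets price equal to marginal cost: 33 − 1.5Q = 3.5 + Q, so Q = 11.8 and P = 15.3.
Ratio Q_m/Q_c = 7.375/11.8 = 0.625.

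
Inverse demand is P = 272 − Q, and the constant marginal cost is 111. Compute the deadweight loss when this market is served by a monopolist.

DWL = 3240.125

Competitive firms price at marginal cost: P = 111, giving Q = 161.
The monopolist equates marginal revenue to marginal cost: 272 − 2Q = 111, so Q = 80.5. From demand, P = 191.5.
DWL is the triangle between Q = 80.5 and Q = 161: ½·(161 − 80.5)·(191.5 − 111) = 3240.125.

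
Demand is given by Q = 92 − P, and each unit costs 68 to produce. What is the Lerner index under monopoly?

Inverting demand: P = 92 − Q.
A monopolist chooses Q where MR = MC. MR = 92 − 2Q; setting this equal to 68 gives Q = 12 and P = 80.
Lerner index = (P − MC)/P = (80 − 68)/80 = 0.15.

Lerner index = 0.15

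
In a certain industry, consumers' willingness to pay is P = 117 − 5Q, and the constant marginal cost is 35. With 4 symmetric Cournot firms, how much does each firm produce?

Cournot with 4 identical firms: the symmetric best-response condition is 117 − 25q = 35. Each firm produces q = 3.28, total output Q = 13.12, price P = 51.4.

q_i = 3.28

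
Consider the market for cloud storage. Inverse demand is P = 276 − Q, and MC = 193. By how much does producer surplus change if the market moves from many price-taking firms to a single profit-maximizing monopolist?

Perfect competition: P = MC = 193, so 276 − Q = 193 and Q = 83.
PS = (193 − 193)·83 = 0.
The monopolist equates marginal revenue to marginal cost: 276 − 2Q = 193, so Q = 41.5. From demand, P = 234.5.
PS = (234.5 − 193)·41.5 = 1722.25.
Change in producer surplus: 1722.25 − 0 = 1722.25.

PS rises by 1722.25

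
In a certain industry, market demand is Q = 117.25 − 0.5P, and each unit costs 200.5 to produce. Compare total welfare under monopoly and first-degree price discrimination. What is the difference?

Inverting demand: P = 234.5 − 2Q.
Monopoly sets MR = MC: 234.5 − 4Q = 200.5 ⇒ Q = 8.5, P = 234.5 − 2·8.5 = 217.5.
CS = ½·(234.5 − 217.5)·8.5 = 72.25; PS = (217.5 − 200.5)·8.5 = 144.5; TS = 216.75.
With perfect price discrimination, output is the efficient level Q = 17 (where demand meets MC), but every buyer pays their willingness to pay: CS = 0 and PS = total surplus.
TS = 289 (equal to competitive TS).
Change in total welfare: 289 − 216.75 = 72.25.

Total welfare rises by 72.25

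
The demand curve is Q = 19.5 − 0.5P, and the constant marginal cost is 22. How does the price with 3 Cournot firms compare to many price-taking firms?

Cournot: P = 26.25; Competition: P = 22

Inverting demand: P = 39 − 2Q.
Cournot with 3 identical firms: the symmetric best-response condition is 39 − 8q = 22. Each firm produces q = 2.125, total output Q = 6.375, price P = 26.25.
Competitive firms price at marginal cost: P = 22, giving Q = 8.5.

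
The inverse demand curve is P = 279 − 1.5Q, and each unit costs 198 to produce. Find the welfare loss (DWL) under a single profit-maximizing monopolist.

DWL = 546.75

Competitive firms price at marginal cost: P = 198, giving Q = 54.
A monopolist chooses Q where MR = MC. MR = 279 − 3Q; setting this equal to 198 gives Q = 27 and P = 238.5.
DWL is the triangle between Q = 27 and Q = 54: ½·(54 − 27)·(238.5 − 198) = 546.75.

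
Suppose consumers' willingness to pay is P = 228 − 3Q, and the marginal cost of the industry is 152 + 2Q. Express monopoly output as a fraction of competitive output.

Q_m/Q_c = 0.625

Monopoly sets MR = MC: 228 − 6Q = 152 + 2Q ⇒ Q = 9.5, P = 228 − 3·9.5 = 199.5.
Under competition P = MC: 228 − 3Q = 152 + 2Q ⇒ Q = 15.2, P = 182.4.
Ratio Q_m/Q_c = 9.5/15.2 = 0.625.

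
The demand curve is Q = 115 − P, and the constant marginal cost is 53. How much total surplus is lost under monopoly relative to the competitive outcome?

Inverting demand: P = 115 − Q.
Competitive firms price at marginal cost: P = 53, giving Q = 62.
The monopolist equates marginal revenue to marginal cost: 115 − 2Q = 53, so Q = 31. From demand, P = 84.
DWL is the triangle between Q = 31 and Q = 62: ½·(62 − 31)·(84 − 53) = 480.5.

DWL = 480.5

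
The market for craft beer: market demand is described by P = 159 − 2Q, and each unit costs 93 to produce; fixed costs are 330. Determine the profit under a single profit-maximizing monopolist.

A monopolist chooses Q where MR = MC. MR = 159 − 4Q; setting this equal to 93 gives Q = 16.5 and P = 126.
Profit = (126 − 93)·16.5 − 330 = 214.5.

Profit = 214.5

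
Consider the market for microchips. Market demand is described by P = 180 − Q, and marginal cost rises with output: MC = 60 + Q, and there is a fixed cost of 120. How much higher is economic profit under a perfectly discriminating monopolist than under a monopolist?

Economic profit rises by 1200

Monopoly sets MR = MC: 180 − 2Q = 60 + Q ⇒ Q = 40, P = 180 − 40 = 140.
Profit = 140·40 − (60·40 + ½·1·40²) − 120 = 2280.
Under first-degree price discrimination the firm charges each unit its demand price and produces up to where P = MC, i.e. Q = 60. Consumer surplus is zero; producer surplus equals total surplus.
PS equals the full surplus area, 3600. Profit = 3600 − 120 = 3480.
Change in economic profit: 3480 − 2280 = 1200.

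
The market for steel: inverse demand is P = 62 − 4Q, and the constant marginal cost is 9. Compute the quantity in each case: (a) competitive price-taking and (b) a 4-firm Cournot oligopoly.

Competitive firms price at marginal cost: P = 9, giving Q = 13.25.
In a 4-firm Cournot equilibrium, symmetry and the first-order condition give q = (62 − 9)/(20) = 2.65. So Q = 10.6 and P = 19.6.

Competition: Q = 13.25; Cournot: Q = 10.6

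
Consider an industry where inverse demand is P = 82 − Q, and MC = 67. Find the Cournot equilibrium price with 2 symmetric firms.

P = 72

Cournot with 2 identical firms: the symmetric best-response condition is 82 − 3q = 67. Each firm produces q = 5, total output Q = 10, price P = 72.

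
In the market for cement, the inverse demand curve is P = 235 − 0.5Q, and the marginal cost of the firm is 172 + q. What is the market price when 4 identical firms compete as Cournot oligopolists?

Cournot with 4 identical firms: the symmetric best-response condition is 235 − 2.5q = 172 + q. Each firm produces q = 18, total output Q = 72, price P = 199.

P = 199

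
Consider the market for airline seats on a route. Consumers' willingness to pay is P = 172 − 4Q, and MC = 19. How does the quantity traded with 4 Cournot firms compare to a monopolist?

With 4 symmetric Cournot firms, each firm's FOC gives 172 − 20q = 19, so q = 7.65, Q = 4·7.65 = 30.6, and P = 49.6.
Monopoly sets MR = MC: 172 − 8Q = 19 ⇒ Q = 19.125, P = 172 − 4·19.125 = 95.5.

Cournot: Q = 30.6; Monopoly: Q = 19.125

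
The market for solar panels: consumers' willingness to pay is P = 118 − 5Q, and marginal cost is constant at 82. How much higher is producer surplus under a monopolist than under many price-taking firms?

Producer surplus rises by 64.8

Perfect competition: P = MC = 82, so 118 − 5Q = 82 and Q = 7.2.
PS = (82 − 82)·7.2 = 0.
A monopolist chooses Q where MR = MC. MR = 118 − 10Q; setting this equal to 82 gives Q = 3.6 and P = 100.
PS = (100 − 82)·3.6 = 64.8.
Change in producer surplus: 64.8 − 0 = 64.8.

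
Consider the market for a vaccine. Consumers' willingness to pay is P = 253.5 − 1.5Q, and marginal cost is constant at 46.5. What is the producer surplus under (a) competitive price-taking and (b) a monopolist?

Competition: PS = 0; Monopoly: PS = 7141.5

Competitive firms price at marginal cost: P = 46.5, giving Q = 138.
PS = (46.5 − 46.5)·138 = 0.
The monopolist equates marginal revenue to marginal cost: 253.5 − 3Q = 46.5, so Q = 69. From demand, P = 150.
PS = (150 − 46.5)·69 = 7141.5.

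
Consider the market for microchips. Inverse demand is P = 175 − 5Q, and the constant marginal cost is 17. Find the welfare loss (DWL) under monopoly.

Competitive firms price at marginal cost: P = 17, giving Q = 31.6.
The monopolist equates marginal revenue to marginal cost: 175 − 10Q = 17, so Q = 15.8. From demand, P = 96.
DWL is the triangle between Q = 15.8 and Q = 31.6: ½·(31.6 − 15.8)·(96 − 17) = 624.1.

DWL = 624.1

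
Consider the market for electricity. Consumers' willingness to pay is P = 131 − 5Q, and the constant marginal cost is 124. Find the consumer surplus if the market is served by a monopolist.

A monopolist chooses Q where MR = MC. MR = 131 − 10Q; setting this equal to 124 gives Q = 0.7 and P = 127.5.
CS = ½·(131 − 127.5)·0.7 = 1.225.

CS = 1.225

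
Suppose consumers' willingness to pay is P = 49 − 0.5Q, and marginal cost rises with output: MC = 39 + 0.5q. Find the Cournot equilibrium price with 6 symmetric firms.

P = 41.5

With 6 symmetric Cournot firms, each firm's FOC gives 49 − 3.5q = 39 + 0.5q, so q = 2.5, Q = 6·2.5 = 15, and P = 41.5.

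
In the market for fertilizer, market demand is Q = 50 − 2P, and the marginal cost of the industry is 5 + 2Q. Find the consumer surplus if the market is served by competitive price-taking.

Inverting demand: P = 25 − 0.5Q.
Under competition P = MC: 25 − 0.5Q = 5 + 2Q ⇒ Q = 8, P = 21.
CS = ½·(25 − 21)·8 = 16.

CS = 16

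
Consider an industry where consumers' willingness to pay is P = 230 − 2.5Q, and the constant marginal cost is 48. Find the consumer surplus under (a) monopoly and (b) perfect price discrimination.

Monopoly: CS = 1656.2; Perfect PD: CS = 0

The monopolist equates marginal revenue to marginal cost: 230 − 5Q = 48, so Q = 36.4. From demand, P = 139.
CS = ½·(230 − 139)·36.4 = 1656.2.
A perfectly discriminating monopolist sells every unit with P(Q) ≥ MC(Q), so output equals the competitive quantity Q = 72.8. Each buyer pays their reservation price, so CS = 0 and the firm captures all surplus.
CS = 0.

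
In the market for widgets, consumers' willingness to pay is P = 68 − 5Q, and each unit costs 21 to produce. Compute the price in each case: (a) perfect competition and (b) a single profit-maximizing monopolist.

Competitive firms price at marginal cost: P = 21, giving Q = 9.4.
A monopolist chooses Q where MR = MC. MR = 68 − 10Q; setting this equal to 21 gives Q = 4.7 and P = 44.5.

Competition: P = 21; Monopoly: P = 44.5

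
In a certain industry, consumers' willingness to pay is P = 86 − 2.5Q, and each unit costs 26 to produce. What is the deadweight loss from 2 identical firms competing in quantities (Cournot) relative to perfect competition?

DWL = 80

Perfect competition: P = MC = 26, so 86 − 2.5Q = 26 and Q = 24.
With 2 symmetric Cournot firms, each firm's FOC gives 86 − 7.5q = 26, so q = 8, Q = 2·8 = 16, and P = 46.
DWL is the triangle between Q = 16 and Q = 24: ½·(24 − 16)·(46 − 26) = 80.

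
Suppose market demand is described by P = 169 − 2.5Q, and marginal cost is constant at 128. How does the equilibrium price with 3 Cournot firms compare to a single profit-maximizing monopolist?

Cournot: P = 138.25; Monopoly: P = 148.5

Cournot with 3 identical firms: the symmetric best-response condition is 169 − 10q = 128. Each firm produces q = 4.1, total output Q = 12.3, price P = 138.25.
A monopolist chooses Q where MR = MC. MR = 169 − 5Q; setting this equal to 128 gives Q = 8.2 and P = 148.5.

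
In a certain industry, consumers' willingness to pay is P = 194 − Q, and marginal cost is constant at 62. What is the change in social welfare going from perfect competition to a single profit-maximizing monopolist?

Competitive firms price at marginal cost: P = 62, giving Q = 132.
CS = ½·(194 − 62)·132 = 8712; PS = (62 − 62)·132 = 0; TS = 8712.
The monopolist equates marginal revenue to marginal cost: 194 − 2Q = 62, so Q = 66. From demand, P = 128.
CS = ½·(194 − 128)·66 = 2178; PS = (128 − 62)·66 = 4356; TS = 6534.
Change in social welfare: 6534 − 8712 = −2178.

Social welfare falls by 2178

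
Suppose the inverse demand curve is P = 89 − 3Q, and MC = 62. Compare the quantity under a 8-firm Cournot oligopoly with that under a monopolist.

In a 8-firm Cournot equilibrium, symmetry and the first-order condition give q = (89 − 62)/(27) = 1. So Q = 8 and P = 65.
Monopoly sets MR = MC: 89 − 6Q = 62 ⇒ Q = 4.5, P = 89 − 3·4.5 = 75.5.

Cournot: Q = 8; Monopoly: Q = 4.5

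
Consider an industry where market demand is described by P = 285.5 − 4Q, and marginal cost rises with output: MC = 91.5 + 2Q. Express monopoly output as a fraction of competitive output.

Q_m/Q_c = 0.6

A monopolist chooses Q where MR = MC. MR = 285.5 − 8Q; setting this equal to 91.5 + 2Q gives Q = 19.4 and P = 207.9.
Under competition P = MC: 285.5 − 4Q = 91.5 + 2Q ⇒ Q = 97/3, P = 937/6.
Ratio Q_m/Q_c = 19.4/(97/3) = 0.6.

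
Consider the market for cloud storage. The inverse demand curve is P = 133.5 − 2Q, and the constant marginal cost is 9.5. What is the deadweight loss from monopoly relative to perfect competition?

Perfect competition: P = MC = 9.5, so 133.5 − 2Q = 9.5 and Q = 62.
The monopolist equates marginal revenue to marginal cost: 133.5 − 4Q = 9.5, so Q = 31. From demand, P = 71.5.
DWL is the triangle between Q = 31 and Q = 62: ½·(62 − 31)·(71.5 − 9.5) = 961.

DWL = 961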